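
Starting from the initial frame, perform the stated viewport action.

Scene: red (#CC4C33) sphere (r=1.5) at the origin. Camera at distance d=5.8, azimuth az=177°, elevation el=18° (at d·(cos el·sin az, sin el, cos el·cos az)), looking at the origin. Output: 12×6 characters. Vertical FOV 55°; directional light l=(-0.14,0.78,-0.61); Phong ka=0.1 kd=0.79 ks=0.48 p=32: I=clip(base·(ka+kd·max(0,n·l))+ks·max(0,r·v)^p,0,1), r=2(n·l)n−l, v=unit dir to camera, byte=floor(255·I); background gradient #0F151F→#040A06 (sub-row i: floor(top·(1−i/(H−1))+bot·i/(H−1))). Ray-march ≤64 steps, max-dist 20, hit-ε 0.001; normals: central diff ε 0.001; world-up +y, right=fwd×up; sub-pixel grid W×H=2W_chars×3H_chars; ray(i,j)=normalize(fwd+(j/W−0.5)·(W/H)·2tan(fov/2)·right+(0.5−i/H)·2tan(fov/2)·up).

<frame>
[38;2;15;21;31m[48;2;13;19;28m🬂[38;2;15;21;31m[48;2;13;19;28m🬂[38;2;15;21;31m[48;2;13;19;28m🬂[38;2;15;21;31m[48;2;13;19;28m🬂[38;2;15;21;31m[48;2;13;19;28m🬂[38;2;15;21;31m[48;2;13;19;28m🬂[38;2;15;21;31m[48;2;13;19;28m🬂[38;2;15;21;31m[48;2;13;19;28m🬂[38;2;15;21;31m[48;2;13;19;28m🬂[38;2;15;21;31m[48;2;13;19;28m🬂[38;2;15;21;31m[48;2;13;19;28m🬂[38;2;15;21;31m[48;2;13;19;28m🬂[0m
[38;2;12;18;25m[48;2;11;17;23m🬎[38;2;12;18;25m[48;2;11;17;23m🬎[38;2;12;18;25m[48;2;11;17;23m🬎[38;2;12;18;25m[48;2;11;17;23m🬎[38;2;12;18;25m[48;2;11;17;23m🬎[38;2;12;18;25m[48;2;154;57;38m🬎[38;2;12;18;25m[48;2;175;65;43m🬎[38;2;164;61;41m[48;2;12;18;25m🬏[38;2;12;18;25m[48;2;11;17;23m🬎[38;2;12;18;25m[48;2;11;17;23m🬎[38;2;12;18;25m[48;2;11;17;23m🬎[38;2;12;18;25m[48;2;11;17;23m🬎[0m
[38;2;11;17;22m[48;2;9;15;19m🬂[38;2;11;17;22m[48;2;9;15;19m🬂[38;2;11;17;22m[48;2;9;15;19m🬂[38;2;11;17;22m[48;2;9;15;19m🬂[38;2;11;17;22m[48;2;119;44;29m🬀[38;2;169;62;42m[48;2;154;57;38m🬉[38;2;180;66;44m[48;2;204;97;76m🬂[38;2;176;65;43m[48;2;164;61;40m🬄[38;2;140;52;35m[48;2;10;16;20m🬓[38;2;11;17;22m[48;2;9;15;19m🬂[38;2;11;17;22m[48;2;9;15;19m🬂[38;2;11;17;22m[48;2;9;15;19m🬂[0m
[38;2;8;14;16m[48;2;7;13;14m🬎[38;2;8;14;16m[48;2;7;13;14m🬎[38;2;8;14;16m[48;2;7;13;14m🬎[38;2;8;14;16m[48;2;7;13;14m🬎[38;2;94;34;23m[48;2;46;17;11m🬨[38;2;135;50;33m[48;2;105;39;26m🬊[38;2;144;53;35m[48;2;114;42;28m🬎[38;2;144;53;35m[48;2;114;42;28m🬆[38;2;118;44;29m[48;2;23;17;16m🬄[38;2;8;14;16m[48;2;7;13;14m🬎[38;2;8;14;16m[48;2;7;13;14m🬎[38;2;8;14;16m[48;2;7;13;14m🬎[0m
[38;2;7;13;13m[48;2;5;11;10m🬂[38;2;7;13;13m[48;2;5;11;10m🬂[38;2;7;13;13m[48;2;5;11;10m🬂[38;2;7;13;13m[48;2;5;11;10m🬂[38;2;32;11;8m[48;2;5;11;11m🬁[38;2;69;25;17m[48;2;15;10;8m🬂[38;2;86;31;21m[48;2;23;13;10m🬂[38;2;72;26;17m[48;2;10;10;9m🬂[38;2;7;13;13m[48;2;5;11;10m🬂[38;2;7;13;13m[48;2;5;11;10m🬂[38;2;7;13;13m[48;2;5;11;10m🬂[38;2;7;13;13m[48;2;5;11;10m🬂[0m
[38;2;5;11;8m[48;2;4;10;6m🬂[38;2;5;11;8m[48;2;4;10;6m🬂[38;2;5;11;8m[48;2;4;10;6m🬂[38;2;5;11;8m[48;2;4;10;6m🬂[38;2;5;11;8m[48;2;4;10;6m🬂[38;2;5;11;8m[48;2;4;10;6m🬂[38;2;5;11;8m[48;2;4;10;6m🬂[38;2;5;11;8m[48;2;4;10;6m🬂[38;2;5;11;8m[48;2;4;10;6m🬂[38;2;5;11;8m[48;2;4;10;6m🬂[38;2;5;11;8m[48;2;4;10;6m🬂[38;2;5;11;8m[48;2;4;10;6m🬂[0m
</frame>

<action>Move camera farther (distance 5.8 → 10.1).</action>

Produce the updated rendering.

<frame>
[38;2;15;21;31m[48;2;13;19;28m🬂[38;2;15;21;31m[48;2;13;19;28m🬂[38;2;15;21;31m[48;2;13;19;28m🬂[38;2;15;21;31m[48;2;13;19;28m🬂[38;2;15;21;31m[48;2;13;19;28m🬂[38;2;15;21;31m[48;2;13;19;28m🬂[38;2;15;21;31m[48;2;13;19;28m🬂[38;2;15;21;31m[48;2;13;19;28m🬂[38;2;15;21;31m[48;2;13;19;28m🬂[38;2;15;21;31m[48;2;13;19;28m🬂[38;2;15;21;31m[48;2;13;19;28m🬂[38;2;15;21;31m[48;2;13;19;28m🬂[0m
[38;2;12;18;25m[48;2;11;17;23m🬎[38;2;12;18;25m[48;2;11;17;23m🬎[38;2;12;18;25m[48;2;11;17;23m🬎[38;2;12;18;25m[48;2;11;17;23m🬎[38;2;12;18;25m[48;2;11;17;23m🬎[38;2;12;18;25m[48;2;11;17;23m🬎[38;2;12;18;25m[48;2;11;17;23m🬎[38;2;12;18;25m[48;2;11;17;23m🬎[38;2;12;18;25m[48;2;11;17;23m🬎[38;2;12;18;25m[48;2;11;17;23m🬎[38;2;12;18;25m[48;2;11;17;23m🬎[38;2;12;18;25m[48;2;11;17;23m🬎[0m
[38;2;11;17;22m[48;2;9;15;19m🬂[38;2;11;17;22m[48;2;9;15;19m🬂[38;2;11;17;22m[48;2;9;15;19m🬂[38;2;11;17;22m[48;2;9;15;19m🬂[38;2;11;17;22m[48;2;9;15;19m🬂[38;2;10;16;21m[48;2;140;52;35m🬆[38;2;11;17;22m[48;2;188;78;57m🬂[38;2;151;56;37m[48;2;10;16;20m🬏[38;2;11;17;22m[48;2;9;15;19m🬂[38;2;11;17;22m[48;2;9;15;19m🬂[38;2;11;17;22m[48;2;9;15;19m🬂[38;2;11;17;22m[48;2;9;15;19m🬂[0m
[38;2;8;14;16m[48;2;7;13;14m🬎[38;2;8;14;16m[48;2;7;13;14m🬎[38;2;8;14;16m[48;2;7;13;14m🬎[38;2;8;14;16m[48;2;7;13;14m🬎[38;2;8;14;16m[48;2;7;13;14m🬎[38;2;108;40;26m[48;2;27;13;10m🬊[38;2;132;49;33m[48;2;49;18;12m🬎[38;2;110;40;27m[48;2;7;13;15m🬄[38;2;8;14;16m[48;2;7;13;14m🬎[38;2;8;14;16m[48;2;7;13;14m🬎[38;2;8;14;16m[48;2;7;13;14m🬎[38;2;8;14;16m[48;2;7;13;14m🬎[0m
[38;2;7;13;13m[48;2;5;11;10m🬂[38;2;7;13;13m[48;2;5;11;10m🬂[38;2;7;13;13m[48;2;5;11;10m🬂[38;2;7;13;13m[48;2;5;11;10m🬂[38;2;7;13;13m[48;2;5;11;10m🬂[38;2;7;13;13m[48;2;5;11;10m🬂[38;2;7;13;13m[48;2;5;11;10m🬂[38;2;7;13;13m[48;2;5;11;10m🬂[38;2;7;13;13m[48;2;5;11;10m🬂[38;2;7;13;13m[48;2;5;11;10m🬂[38;2;7;13;13m[48;2;5;11;10m🬂[38;2;7;13;13m[48;2;5;11;10m🬂[0m
[38;2;5;11;8m[48;2;4;10;6m🬂[38;2;5;11;8m[48;2;4;10;6m🬂[38;2;5;11;8m[48;2;4;10;6m🬂[38;2;5;11;8m[48;2;4;10;6m🬂[38;2;5;11;8m[48;2;4;10;6m🬂[38;2;5;11;8m[48;2;4;10;6m🬂[38;2;5;11;8m[48;2;4;10;6m🬂[38;2;5;11;8m[48;2;4;10;6m🬂[38;2;5;11;8m[48;2;4;10;6m🬂[38;2;5;11;8m[48;2;4;10;6m🬂[38;2;5;11;8m[48;2;4;10;6m🬂[38;2;5;11;8m[48;2;4;10;6m🬂[0m
</frame>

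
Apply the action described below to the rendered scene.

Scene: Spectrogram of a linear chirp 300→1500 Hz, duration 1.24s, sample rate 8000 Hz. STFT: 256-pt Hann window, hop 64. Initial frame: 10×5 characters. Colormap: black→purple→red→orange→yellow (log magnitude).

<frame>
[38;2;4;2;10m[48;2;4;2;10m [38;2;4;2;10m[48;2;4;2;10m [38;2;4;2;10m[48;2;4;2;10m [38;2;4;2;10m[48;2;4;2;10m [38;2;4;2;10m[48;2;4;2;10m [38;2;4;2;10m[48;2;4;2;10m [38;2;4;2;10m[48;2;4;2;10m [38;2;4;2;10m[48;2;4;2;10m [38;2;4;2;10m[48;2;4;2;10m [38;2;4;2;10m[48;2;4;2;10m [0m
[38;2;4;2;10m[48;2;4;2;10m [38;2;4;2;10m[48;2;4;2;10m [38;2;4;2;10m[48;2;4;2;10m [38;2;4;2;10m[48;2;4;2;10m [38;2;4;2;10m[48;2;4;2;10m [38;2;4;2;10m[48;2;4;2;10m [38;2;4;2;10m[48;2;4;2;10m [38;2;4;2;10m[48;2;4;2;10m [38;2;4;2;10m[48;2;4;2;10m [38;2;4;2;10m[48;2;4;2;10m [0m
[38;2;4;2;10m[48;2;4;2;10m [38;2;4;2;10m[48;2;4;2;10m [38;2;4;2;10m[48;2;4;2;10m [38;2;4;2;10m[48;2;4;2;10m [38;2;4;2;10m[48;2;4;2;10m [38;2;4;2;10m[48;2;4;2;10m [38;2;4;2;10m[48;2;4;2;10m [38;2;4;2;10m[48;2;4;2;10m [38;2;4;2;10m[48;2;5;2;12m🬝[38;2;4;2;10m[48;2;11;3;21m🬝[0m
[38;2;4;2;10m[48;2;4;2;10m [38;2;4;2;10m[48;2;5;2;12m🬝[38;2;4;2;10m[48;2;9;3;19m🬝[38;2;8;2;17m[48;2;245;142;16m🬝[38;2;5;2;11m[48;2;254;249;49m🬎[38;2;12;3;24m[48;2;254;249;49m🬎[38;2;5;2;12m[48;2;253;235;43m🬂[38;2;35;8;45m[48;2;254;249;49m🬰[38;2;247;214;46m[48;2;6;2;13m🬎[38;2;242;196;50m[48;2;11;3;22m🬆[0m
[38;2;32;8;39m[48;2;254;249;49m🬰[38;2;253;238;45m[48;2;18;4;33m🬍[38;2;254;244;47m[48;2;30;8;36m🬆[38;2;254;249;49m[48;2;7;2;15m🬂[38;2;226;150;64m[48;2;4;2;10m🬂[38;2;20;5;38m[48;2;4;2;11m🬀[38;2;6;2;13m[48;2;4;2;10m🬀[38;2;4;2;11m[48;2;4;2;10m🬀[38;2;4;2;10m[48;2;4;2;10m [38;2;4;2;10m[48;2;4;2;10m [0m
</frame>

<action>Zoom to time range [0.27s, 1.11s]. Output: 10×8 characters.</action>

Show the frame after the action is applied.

<frame>
[38;2;4;2;10m[48;2;4;2;10m [38;2;4;2;10m[48;2;4;2;10m [38;2;4;2;10m[48;2;4;2;10m [38;2;4;2;10m[48;2;4;2;10m [38;2;4;2;10m[48;2;4;2;10m [38;2;4;2;10m[48;2;4;2;10m [38;2;4;2;10m[48;2;4;2;10m [38;2;4;2;10m[48;2;4;2;10m [38;2;4;2;10m[48;2;4;2;10m [38;2;4;2;10m[48;2;4;2;10m [0m
[38;2;4;2;10m[48;2;4;2;10m [38;2;4;2;10m[48;2;4;2;10m [38;2;4;2;10m[48;2;4;2;10m [38;2;4;2;10m[48;2;4;2;10m [38;2;4;2;10m[48;2;4;2;10m [38;2;4;2;10m[48;2;4;2;10m [38;2;4;2;10m[48;2;4;2;10m [38;2;4;2;10m[48;2;4;2;10m [38;2;4;2;10m[48;2;4;2;10m [38;2;4;2;10m[48;2;4;2;10m [0m
[38;2;4;2;10m[48;2;4;2;10m [38;2;4;2;10m[48;2;4;2;10m [38;2;4;2;10m[48;2;4;2;10m [38;2;4;2;10m[48;2;4;2;10m [38;2;4;2;10m[48;2;4;2;10m [38;2;4;2;10m[48;2;4;2;10m [38;2;4;2;10m[48;2;4;2;10m [38;2;4;2;10m[48;2;4;2;10m [38;2;4;2;10m[48;2;4;2;10m [38;2;4;2;10m[48;2;4;2;10m [0m
[38;2;4;2;10m[48;2;4;2;10m [38;2;4;2;10m[48;2;4;2;10m [38;2;4;2;10m[48;2;4;2;10m [38;2;4;2;10m[48;2;4;2;10m [38;2;4;2;10m[48;2;4;2;10m [38;2;4;2;10m[48;2;4;2;10m [38;2;4;2;10m[48;2;4;2;10m [38;2;4;2;10m[48;2;4;2;10m [38;2;4;2;10m[48;2;4;2;10m [38;2;4;2;10m[48;2;4;2;10m [0m
[38;2;4;2;10m[48;2;4;2;10m [38;2;4;2;10m[48;2;4;2;10m [38;2;4;2;10m[48;2;4;2;10m [38;2;4;2;10m[48;2;4;2;10m [38;2;4;2;10m[48;2;4;2;10m [38;2;4;2;10m[48;2;4;2;10m [38;2;4;2;10m[48;2;4;2;10m [38;2;4;2;10m[48;2;4;2;11m🬎[38;2;4;2;10m[48;2;6;2;13m🬝[38;2;4;2;11m[48;2;10;3;21m🬝[0m
[38;2;4;2;10m[48;2;4;2;11m🬝[38;2;4;2;10m[48;2;5;2;11m🬝[38;2;4;2;10m[48;2;6;2;14m🬎[38;2;4;2;10m[48;2;11;3;23m🬎[38;2;12;3;24m[48;2;233;119;32m🬝[38;2;6;2;13m[48;2;254;248;49m🬎[38;2;24;6;37m[48;2;254;249;49m🬎[38;2;8;2;17m[48;2;253;225;39m🬂[38;2;44;10;70m[48;2;251;214;37m🬡[38;2;252;224;40m[48;2;13;3;26m🬎[0m
[38;2;21;5;38m[48;2;250;212;39m🬆[38;2;11;3;23m[48;2;253;227;40m🬂[38;2;248;209;41m[48;2;46;11;70m🬍[38;2;253;229;41m[48;2;8;2;17m🬎[38;2;254;249;49m[48;2;27;6;38m🬂[38;2;252;213;34m[48;2;6;2;14m🬂[38;2;79;19;88m[48;2;8;2;17m🬀[38;2;10;3;20m[48;2;4;2;11m🬀[38;2;5;2;12m[48;2;4;2;10m🬂[38;2;4;2;11m[48;2;4;2;10m🬂[0m
[38;2;26;6;46m[48;2;5;2;13m🬀[38;2;6;2;14m[48;2;4;2;10m🬂[38;2;5;2;11m[48;2;4;2;10m🬂[38;2;4;2;10m[48;2;4;2;10m [38;2;4;2;10m[48;2;4;2;10m [38;2;4;2;10m[48;2;4;2;10m [38;2;4;2;10m[48;2;4;2;10m [38;2;4;2;10m[48;2;4;2;10m [38;2;4;2;10m[48;2;4;2;10m [38;2;4;2;10m[48;2;4;2;10m [0m
</frame>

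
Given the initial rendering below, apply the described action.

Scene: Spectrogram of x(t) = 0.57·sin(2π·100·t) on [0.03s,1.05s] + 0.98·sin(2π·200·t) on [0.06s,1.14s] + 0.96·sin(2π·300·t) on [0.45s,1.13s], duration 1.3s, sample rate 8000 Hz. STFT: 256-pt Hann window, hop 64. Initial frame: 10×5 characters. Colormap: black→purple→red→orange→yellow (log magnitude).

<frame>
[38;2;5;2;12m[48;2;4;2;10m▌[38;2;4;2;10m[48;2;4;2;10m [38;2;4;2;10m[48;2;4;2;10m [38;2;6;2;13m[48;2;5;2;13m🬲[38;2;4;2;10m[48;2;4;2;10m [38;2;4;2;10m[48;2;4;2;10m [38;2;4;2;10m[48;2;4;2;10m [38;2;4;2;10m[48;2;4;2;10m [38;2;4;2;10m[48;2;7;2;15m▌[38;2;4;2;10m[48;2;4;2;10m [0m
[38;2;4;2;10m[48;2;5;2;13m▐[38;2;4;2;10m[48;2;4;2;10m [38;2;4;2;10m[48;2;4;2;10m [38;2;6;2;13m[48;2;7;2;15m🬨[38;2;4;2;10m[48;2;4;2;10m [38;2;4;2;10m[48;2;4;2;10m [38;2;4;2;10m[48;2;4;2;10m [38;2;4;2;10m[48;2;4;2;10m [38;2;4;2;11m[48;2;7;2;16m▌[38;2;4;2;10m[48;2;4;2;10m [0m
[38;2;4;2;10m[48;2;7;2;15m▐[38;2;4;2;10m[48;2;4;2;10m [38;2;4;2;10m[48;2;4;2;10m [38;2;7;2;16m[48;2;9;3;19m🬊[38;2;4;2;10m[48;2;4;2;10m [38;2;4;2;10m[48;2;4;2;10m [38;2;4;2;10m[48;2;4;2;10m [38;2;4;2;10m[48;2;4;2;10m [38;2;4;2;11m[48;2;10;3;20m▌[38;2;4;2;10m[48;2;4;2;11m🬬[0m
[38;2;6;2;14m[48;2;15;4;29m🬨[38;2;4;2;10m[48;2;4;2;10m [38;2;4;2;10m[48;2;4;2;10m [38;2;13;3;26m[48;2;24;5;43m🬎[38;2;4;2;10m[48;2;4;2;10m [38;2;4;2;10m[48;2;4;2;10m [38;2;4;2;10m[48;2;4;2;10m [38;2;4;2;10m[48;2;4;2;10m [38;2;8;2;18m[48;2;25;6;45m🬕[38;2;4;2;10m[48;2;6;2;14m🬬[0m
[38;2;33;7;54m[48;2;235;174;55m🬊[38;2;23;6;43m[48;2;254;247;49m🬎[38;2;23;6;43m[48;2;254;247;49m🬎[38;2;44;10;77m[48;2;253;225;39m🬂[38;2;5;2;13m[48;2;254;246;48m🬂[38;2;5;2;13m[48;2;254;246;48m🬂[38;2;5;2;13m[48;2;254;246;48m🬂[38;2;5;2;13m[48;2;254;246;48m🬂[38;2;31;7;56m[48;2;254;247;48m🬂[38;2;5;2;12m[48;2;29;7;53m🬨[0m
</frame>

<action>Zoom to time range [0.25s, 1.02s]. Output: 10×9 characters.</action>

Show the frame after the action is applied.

<frame>
[38;2;4;2;10m[48;2;4;2;10m [38;2;4;2;10m[48;2;4;2;10m [38;2;5;2;12m[48;2;6;2;14m▌[38;2;4;2;10m[48;2;4;2;10m [38;2;4;2;10m[48;2;4;2;10m [38;2;4;2;10m[48;2;4;2;10m [38;2;4;2;10m[48;2;4;2;10m [38;2;4;2;10m[48;2;4;2;10m [38;2;4;2;10m[48;2;4;2;10m [38;2;4;2;10m[48;2;4;2;10m [0m
[38;2;4;2;10m[48;2;4;2;10m [38;2;4;2;10m[48;2;4;2;10m [38;2;5;2;12m[48;2;6;2;14m▌[38;2;4;2;10m[48;2;4;2;10m [38;2;4;2;10m[48;2;4;2;10m [38;2;4;2;10m[48;2;4;2;10m [38;2;4;2;10m[48;2;4;2;10m [38;2;4;2;10m[48;2;4;2;10m [38;2;4;2;10m[48;2;4;2;10m [38;2;4;2;10m[48;2;4;2;10m [0m
[38;2;4;2;10m[48;2;4;2;10m [38;2;4;2;10m[48;2;4;2;10m [38;2;5;2;12m[48;2;7;2;15m▌[38;2;4;2;10m[48;2;4;2;10m [38;2;4;2;10m[48;2;4;2;10m [38;2;4;2;10m[48;2;4;2;10m [38;2;4;2;10m[48;2;4;2;10m [38;2;4;2;10m[48;2;4;2;10m [38;2;4;2;10m[48;2;4;2;10m [38;2;4;2;10m[48;2;4;2;10m [0m
[38;2;4;2;10m[48;2;4;2;10m [38;2;4;2;10m[48;2;4;2;10m [38;2;5;2;13m[48;2;7;2;16m▌[38;2;4;2;10m[48;2;4;2;10m [38;2;4;2;10m[48;2;4;2;10m [38;2;4;2;10m[48;2;4;2;10m [38;2;4;2;10m[48;2;4;2;10m [38;2;4;2;10m[48;2;4;2;10m [38;2;4;2;10m[48;2;4;2;10m [38;2;4;2;10m[48;2;4;2;10m [0m
[38;2;4;2;10m[48;2;4;2;10m [38;2;4;2;10m[48;2;4;2;10m [38;2;6;2;15m[48;2;9;3;19m🬕[38;2;4;2;10m[48;2;4;2;10m [38;2;4;2;10m[48;2;4;2;10m [38;2;4;2;10m[48;2;4;2;10m [38;2;4;2;10m[48;2;4;2;10m [38;2;4;2;10m[48;2;4;2;10m [38;2;4;2;10m[48;2;4;2;10m [38;2;4;2;10m[48;2;4;2;10m [0m
[38;2;4;2;10m[48;2;4;2;10m [38;2;4;2;10m[48;2;4;2;10m [38;2;8;2;16m[48;2;11;3;23m▌[38;2;4;2;10m[48;2;4;2;10m [38;2;4;2;10m[48;2;4;2;10m [38;2;4;2;10m[48;2;4;2;10m [38;2;4;2;10m[48;2;4;2;10m [38;2;4;2;10m[48;2;4;2;10m [38;2;4;2;10m[48;2;4;2;10m [38;2;4;2;10m[48;2;4;2;10m [0m
[38;2;4;2;10m[48;2;4;2;10m [38;2;4;2;10m[48;2;4;2;10m [38;2;12;3;25m[48;2;20;5;38m🬕[38;2;4;2;10m[48;2;4;2;10m [38;2;4;2;10m[48;2;4;2;10m [38;2;4;2;10m[48;2;4;2;10m [38;2;4;2;10m[48;2;4;2;10m [38;2;4;2;10m[48;2;4;2;10m [38;2;4;2;10m[48;2;4;2;10m [38;2;4;2;10m[48;2;4;2;10m [0m
[38;2;4;2;10m[48;2;5;2;12m🬎[38;2;4;2;10m[48;2;5;2;12m🬎[38;2;33;7;60m[48;2;101;25;86m🬝[38;2;4;2;11m[48;2;10;3;20m🬎[38;2;4;2;11m[48;2;10;3;20m🬎[38;2;4;2;11m[48;2;10;3;20m🬎[38;2;4;2;11m[48;2;10;3;20m🬎[38;2;4;2;11m[48;2;10;3;20m🬎[38;2;4;2;11m[48;2;10;3;20m🬎[38;2;4;2;11m[48;2;10;3;20m🬎[0m
[38;2;22;5;40m[48;2;253;226;40m🬂[38;2;22;5;40m[48;2;253;226;40m🬂[38;2;179;46;81m[48;2;253;230;42m🬀[38;2;254;246;48m[48;2;252;205;31m🬎[38;2;254;246;48m[48;2;252;205;31m🬎[38;2;254;246;48m[48;2;252;205;31m🬎[38;2;254;246;48m[48;2;252;205;31m🬎[38;2;254;246;48m[48;2;252;204;31m🬎[38;2;254;246;48m[48;2;252;205;31m🬎[38;2;254;246;48m[48;2;252;205;31m🬎[0m
</frame>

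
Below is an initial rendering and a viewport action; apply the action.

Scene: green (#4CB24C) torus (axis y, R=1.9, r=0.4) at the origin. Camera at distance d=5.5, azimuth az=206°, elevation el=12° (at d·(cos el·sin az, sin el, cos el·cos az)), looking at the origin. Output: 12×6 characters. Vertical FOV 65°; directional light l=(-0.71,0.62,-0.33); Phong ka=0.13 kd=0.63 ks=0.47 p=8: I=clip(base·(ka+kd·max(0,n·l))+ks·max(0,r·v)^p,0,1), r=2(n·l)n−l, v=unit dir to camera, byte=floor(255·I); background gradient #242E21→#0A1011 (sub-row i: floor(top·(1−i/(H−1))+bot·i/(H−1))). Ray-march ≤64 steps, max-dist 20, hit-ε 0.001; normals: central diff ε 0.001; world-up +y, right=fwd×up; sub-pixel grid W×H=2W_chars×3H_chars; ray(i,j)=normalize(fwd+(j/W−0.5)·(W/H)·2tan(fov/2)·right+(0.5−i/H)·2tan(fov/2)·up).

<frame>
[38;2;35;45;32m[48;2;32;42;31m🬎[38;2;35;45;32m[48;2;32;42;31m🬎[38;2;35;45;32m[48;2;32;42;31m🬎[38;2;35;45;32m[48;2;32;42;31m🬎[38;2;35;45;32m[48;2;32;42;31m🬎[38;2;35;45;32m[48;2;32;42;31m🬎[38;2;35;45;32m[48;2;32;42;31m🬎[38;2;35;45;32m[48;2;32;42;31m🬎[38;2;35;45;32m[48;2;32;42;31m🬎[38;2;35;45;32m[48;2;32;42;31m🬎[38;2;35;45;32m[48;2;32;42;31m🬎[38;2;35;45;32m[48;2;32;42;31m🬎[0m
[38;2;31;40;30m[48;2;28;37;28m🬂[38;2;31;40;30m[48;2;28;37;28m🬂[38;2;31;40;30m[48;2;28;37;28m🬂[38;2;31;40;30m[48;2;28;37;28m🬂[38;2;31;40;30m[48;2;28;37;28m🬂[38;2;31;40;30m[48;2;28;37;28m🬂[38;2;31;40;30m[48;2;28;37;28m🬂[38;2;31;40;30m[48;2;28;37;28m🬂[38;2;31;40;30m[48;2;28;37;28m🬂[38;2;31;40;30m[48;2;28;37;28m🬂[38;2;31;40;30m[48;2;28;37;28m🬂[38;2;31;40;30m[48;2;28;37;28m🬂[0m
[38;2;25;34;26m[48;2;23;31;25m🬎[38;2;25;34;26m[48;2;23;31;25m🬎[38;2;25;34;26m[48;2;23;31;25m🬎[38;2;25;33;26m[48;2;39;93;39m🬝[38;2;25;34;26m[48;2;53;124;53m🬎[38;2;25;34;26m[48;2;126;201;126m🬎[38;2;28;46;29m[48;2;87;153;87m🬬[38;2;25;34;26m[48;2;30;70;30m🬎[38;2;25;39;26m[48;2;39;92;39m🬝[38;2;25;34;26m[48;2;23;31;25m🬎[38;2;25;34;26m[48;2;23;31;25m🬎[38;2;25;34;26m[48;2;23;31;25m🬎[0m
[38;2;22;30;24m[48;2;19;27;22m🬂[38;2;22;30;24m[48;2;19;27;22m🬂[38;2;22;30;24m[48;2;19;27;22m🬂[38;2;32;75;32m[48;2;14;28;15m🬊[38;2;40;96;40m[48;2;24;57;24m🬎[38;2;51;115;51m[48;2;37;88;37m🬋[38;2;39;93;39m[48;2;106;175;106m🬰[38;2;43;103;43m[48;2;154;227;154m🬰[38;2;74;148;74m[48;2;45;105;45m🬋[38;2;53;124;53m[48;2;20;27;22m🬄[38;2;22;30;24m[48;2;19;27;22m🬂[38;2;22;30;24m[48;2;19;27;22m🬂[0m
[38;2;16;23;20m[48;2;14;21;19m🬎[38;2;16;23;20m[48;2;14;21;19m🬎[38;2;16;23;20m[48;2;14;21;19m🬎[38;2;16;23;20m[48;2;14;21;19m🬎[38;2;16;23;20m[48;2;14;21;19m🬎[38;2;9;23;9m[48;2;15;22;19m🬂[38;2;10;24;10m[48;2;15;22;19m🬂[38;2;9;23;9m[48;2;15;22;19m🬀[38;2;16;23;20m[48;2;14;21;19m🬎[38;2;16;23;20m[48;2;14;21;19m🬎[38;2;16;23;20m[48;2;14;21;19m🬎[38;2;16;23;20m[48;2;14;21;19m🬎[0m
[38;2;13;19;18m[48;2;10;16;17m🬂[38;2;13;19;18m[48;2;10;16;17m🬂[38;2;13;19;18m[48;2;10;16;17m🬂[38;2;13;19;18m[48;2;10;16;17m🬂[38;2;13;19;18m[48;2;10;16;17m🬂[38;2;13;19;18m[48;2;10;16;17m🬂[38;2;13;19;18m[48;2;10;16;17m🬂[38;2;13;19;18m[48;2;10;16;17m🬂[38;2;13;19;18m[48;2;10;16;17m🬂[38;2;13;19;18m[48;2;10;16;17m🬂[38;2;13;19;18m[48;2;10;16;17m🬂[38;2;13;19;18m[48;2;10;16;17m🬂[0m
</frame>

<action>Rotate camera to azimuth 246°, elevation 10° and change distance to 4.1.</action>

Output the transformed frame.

<frame>
[38;2;35;45;32m[48;2;32;42;31m🬎[38;2;35;45;32m[48;2;32;42;31m🬎[38;2;35;45;32m[48;2;32;42;31m🬎[38;2;35;45;32m[48;2;32;42;31m🬎[38;2;35;45;32m[48;2;32;42;31m🬎[38;2;35;45;32m[48;2;32;42;31m🬎[38;2;35;45;32m[48;2;32;42;31m🬎[38;2;35;45;32m[48;2;32;42;31m🬎[38;2;35;45;32m[48;2;32;42;31m🬎[38;2;35;45;32m[48;2;32;42;31m🬎[38;2;35;45;32m[48;2;32;42;31m🬎[38;2;35;45;32m[48;2;32;42;31m🬎[0m
[38;2;31;40;30m[48;2;28;37;28m🬂[38;2;31;40;30m[48;2;28;37;28m🬂[38;2;31;40;30m[48;2;28;37;28m🬂[38;2;31;40;30m[48;2;28;37;28m🬂[38;2;31;40;30m[48;2;28;37;28m🬂[38;2;31;40;30m[48;2;28;37;28m🬂[38;2;31;40;30m[48;2;28;37;28m🬂[38;2;31;40;30m[48;2;28;37;28m🬂[38;2;31;40;30m[48;2;28;37;28m🬂[38;2;31;40;30m[48;2;28;37;28m🬂[38;2;31;40;30m[48;2;28;37;28m🬂[38;2;31;40;30m[48;2;28;37;28m🬂[0m
[38;2;25;34;26m[48;2;23;31;25m🬎[38;2;25;34;26m[48;2;23;31;25m🬎[38;2;25;34;26m[48;2;38;89;38m🬎[38;2;25;34;26m[48;2;31;74;31m🬎[38;2;25;34;26m[48;2;43;101;43m🬎[38;2;25;34;26m[48;2;84;155;84m🬎[38;2;25;34;26m[48;2;143;216;143m🬎[38;2;25;34;26m[48;2;53;119;53m🬎[38;2;25;34;26m[48;2;38;90;38m🬎[38;2;25;34;26m[48;2;32;75;32m🬎[38;2;42;100;42m[48;2;25;33;26m🬏[38;2;25;34;26m[48;2;23;31;25m🬎[0m
[38;2;22;30;24m[48;2;19;27;22m🬂[38;2;41;98;41m[48;2;20;28;23m▐[38;2;51;122;51m[48;2;45;107;45m🬎[38;2;56;131;56m[48;2;52;122;52m🬋[38;2;55;126;55m[48;2;73;148;73m🬒[38;2;52;122;52m[48;2;107;182;107m🬂[38;2;52;122;52m[48;2;118;194;118m🬂[38;2;63;136;63m[48;2;94;170;94m🬨[38;2;59;133;59m[48;2;52;123;52m🬚[38;2;53;124;53m[48;2;48;114;48m🬎[38;2;47;110;47m[48;2;32;76;32m🬝[38;2;22;30;24m[48;2;19;27;22m🬂[0m
[38;2;16;23;20m[48;2;14;21;19m🬎[38;2;16;23;20m[48;2;14;21;19m🬎[38;2;29;69;29m[48;2;15;22;19m🬂[38;2;41;97;41m[48;2;15;30;17m🬂[38;2;40;96;40m[48;2;18;36;22m🬊[38;2;40;95;40m[48;2;14;21;19m🬎[38;2;41;96;41m[48;2;14;21;19m🬎[38;2;39;92;39m[48;2;14;21;19m🬎[38;2;38;90;38m[48;2;17;32;20m🬆[38;2;36;87;36m[48;2;13;22;17m🬂[38;2;23;56;23m[48;2;15;22;19m🬀[38;2;16;23;20m[48;2;14;21;19m🬎[0m
[38;2;13;19;18m[48;2;10;16;17m🬂[38;2;13;19;18m[48;2;10;16;17m🬂[38;2;13;19;18m[48;2;10;16;17m🬂[38;2;13;19;18m[48;2;10;16;17m🬂[38;2;13;19;18m[48;2;10;16;17m🬂[38;2;13;19;18m[48;2;10;16;17m🬂[38;2;13;19;18m[48;2;10;16;17m🬂[38;2;13;19;18m[48;2;10;16;17m🬂[38;2;13;19;18m[48;2;10;16;17m🬂[38;2;13;19;18m[48;2;10;16;17m🬂[38;2;13;19;18m[48;2;10;16;17m🬂[38;2;13;19;18m[48;2;10;16;17m🬂[0m
</frame>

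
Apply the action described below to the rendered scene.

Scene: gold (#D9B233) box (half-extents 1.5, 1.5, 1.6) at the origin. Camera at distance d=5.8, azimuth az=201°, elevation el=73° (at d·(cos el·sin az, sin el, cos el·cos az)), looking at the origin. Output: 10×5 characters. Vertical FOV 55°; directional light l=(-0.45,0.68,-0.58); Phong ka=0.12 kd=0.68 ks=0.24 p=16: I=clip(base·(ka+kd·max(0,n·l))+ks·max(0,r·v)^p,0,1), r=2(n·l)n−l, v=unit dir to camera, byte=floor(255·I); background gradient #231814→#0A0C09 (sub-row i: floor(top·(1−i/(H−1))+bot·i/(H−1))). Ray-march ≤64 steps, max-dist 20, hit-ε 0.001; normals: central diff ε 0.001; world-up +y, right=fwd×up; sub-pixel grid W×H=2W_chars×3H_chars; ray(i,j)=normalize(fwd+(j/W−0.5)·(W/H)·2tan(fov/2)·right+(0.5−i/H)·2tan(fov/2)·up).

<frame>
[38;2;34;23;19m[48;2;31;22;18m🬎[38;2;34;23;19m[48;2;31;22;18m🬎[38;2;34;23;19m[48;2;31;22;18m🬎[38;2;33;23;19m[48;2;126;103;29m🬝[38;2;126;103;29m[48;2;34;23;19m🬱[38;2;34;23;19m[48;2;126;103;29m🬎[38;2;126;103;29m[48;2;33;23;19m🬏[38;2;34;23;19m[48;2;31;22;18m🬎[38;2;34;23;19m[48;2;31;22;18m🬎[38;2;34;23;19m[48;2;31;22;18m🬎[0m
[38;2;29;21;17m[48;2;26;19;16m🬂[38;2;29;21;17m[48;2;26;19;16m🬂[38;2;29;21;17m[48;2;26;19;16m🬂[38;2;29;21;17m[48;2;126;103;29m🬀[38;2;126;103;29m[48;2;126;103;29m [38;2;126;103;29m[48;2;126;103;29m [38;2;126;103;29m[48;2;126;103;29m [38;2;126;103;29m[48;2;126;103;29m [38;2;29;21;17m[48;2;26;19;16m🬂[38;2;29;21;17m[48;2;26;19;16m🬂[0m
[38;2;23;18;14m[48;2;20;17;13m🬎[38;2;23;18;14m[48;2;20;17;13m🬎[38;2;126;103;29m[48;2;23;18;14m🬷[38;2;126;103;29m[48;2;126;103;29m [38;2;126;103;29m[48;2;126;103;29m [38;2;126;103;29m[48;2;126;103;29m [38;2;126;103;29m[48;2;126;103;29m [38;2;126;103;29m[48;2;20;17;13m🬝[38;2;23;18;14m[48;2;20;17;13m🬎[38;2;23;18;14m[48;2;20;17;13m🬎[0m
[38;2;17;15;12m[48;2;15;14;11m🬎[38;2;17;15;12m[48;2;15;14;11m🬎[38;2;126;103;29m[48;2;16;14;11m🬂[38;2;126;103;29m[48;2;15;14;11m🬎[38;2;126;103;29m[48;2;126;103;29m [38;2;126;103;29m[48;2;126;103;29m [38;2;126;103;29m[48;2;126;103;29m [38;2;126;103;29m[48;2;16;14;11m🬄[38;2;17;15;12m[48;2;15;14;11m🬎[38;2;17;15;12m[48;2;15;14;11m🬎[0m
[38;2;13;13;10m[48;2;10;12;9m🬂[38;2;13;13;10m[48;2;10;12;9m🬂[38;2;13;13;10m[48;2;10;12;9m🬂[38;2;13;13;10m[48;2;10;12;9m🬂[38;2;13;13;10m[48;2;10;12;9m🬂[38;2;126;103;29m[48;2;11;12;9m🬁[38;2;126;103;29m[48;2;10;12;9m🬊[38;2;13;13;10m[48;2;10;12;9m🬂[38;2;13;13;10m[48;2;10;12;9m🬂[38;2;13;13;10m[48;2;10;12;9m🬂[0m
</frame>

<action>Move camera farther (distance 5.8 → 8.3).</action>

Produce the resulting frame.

<frame>
[38;2;34;23;19m[48;2;31;22;18m🬎[38;2;34;23;19m[48;2;31;22;18m🬎[38;2;34;23;19m[48;2;31;22;18m🬎[38;2;34;23;19m[48;2;31;22;18m🬎[38;2;34;23;19m[48;2;31;22;18m🬎[38;2;34;23;19m[48;2;31;22;18m🬎[38;2;34;23;19m[48;2;31;22;18m🬎[38;2;34;23;19m[48;2;31;22;18m🬎[38;2;34;23;19m[48;2;31;22;18m🬎[38;2;34;23;19m[48;2;31;22;18m🬎[0m
[38;2;29;21;17m[48;2;26;19;16m🬂[38;2;29;21;17m[48;2;26;19;16m🬂[38;2;29;21;17m[48;2;26;19;16m🬂[38;2;29;21;17m[48;2;26;19;16m🬂[38;2;29;21;17m[48;2;126;103;29m🬂[38;2;29;21;17m[48;2;126;103;29m🬂[38;2;28;20;16m[48;2;126;103;29m🬎[38;2;29;21;17m[48;2;26;19;16m🬂[38;2;29;21;17m[48;2;26;19;16m🬂[38;2;29;21;17m[48;2;26;19;16m🬂[0m
[38;2;23;18;14m[48;2;20;17;13m🬎[38;2;23;18;14m[48;2;20;17;13m🬎[38;2;23;18;14m[48;2;20;17;13m🬎[38;2;126;103;29m[48;2;23;18;14m🬷[38;2;126;103;29m[48;2;126;103;29m [38;2;126;103;29m[48;2;126;103;29m [38;2;126;103;29m[48;2;20;17;13m🬝[38;2;23;18;14m[48;2;20;17;13m🬎[38;2;23;18;14m[48;2;20;17;13m🬎[38;2;23;18;14m[48;2;20;17;13m🬎[0m
[38;2;17;15;12m[48;2;15;14;11m🬎[38;2;17;15;12m[48;2;15;14;11m🬎[38;2;17;15;12m[48;2;15;14;11m🬎[38;2;126;103;29m[48;2;16;14;11m🬁[38;2;121;99;28m[48;2;15;14;11m🬊[38;2;123;100;28m[48;2;15;14;11m🬬[38;2;126;103;29m[48;2;16;14;11m🬄[38;2;17;15;12m[48;2;15;14;11m🬎[38;2;17;15;12m[48;2;15;14;11m🬎[38;2;17;15;12m[48;2;15;14;11m🬎[0m
[38;2;13;13;10m[48;2;10;12;9m🬂[38;2;13;13;10m[48;2;10;12;9m🬂[38;2;13;13;10m[48;2;10;12;9m🬂[38;2;13;13;10m[48;2;10;12;9m🬂[38;2;13;13;10m[48;2;10;12;9m🬂[38;2;13;13;10m[48;2;10;12;9m🬂[38;2;13;13;10m[48;2;10;12;9m🬂[38;2;13;13;10m[48;2;10;12;9m🬂[38;2;13;13;10m[48;2;10;12;9m🬂[38;2;13;13;10m[48;2;10;12;9m🬂[0m
</frame>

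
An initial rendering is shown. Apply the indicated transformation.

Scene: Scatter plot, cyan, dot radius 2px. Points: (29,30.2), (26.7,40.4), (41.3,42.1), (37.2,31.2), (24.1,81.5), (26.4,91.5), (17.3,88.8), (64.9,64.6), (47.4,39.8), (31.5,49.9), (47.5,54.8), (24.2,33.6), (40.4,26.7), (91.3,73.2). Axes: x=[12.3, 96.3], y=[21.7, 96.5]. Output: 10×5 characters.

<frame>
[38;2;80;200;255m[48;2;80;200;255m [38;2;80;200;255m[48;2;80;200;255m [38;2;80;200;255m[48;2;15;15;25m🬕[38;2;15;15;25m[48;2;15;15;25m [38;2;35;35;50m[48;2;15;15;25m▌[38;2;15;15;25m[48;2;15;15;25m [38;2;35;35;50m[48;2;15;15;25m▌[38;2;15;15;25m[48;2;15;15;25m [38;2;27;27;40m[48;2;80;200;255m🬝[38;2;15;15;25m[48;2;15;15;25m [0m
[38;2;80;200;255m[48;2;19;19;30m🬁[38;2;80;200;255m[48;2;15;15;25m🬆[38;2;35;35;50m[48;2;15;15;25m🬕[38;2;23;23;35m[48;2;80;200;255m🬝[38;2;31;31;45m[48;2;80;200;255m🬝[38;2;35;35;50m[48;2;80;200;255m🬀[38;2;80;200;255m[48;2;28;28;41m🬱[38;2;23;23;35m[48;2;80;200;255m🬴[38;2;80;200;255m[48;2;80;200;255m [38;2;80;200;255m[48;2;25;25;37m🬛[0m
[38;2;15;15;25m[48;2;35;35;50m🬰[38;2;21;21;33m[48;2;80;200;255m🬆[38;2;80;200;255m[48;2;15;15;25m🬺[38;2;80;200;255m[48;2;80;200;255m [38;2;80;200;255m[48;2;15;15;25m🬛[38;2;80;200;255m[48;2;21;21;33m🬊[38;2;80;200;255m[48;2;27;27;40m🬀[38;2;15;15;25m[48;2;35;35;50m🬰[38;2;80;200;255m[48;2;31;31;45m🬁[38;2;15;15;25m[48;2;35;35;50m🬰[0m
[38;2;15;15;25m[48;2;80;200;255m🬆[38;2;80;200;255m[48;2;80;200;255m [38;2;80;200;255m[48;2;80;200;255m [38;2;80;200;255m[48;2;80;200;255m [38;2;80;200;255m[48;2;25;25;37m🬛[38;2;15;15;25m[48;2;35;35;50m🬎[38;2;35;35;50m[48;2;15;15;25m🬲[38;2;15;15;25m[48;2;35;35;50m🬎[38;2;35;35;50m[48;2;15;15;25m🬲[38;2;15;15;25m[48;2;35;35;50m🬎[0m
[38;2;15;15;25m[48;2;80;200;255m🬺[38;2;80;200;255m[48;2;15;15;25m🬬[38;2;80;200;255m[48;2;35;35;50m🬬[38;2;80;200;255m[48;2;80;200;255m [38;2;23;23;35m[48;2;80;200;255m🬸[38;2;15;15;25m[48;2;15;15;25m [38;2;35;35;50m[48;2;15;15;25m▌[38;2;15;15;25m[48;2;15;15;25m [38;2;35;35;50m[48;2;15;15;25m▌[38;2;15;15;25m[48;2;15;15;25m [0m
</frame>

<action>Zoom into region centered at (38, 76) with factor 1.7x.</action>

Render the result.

<frame>
[38;2;15;15;25m[48;2;80;200;255m🬀[38;2;15;15;25m[48;2;80;200;255m🬊[38;2;35;35;50m[48;2;80;200;255m🬀[38;2;15;15;25m[48;2;80;200;255m🬊[38;2;35;35;50m[48;2;15;15;25m▌[38;2;15;15;25m[48;2;15;15;25m [38;2;35;35;50m[48;2;15;15;25m▌[38;2;15;15;25m[48;2;15;15;25m [38;2;35;35;50m[48;2;15;15;25m▌[38;2;15;15;25m[48;2;15;15;25m [0m
[38;2;80;200;255m[48;2;15;15;25m🬊[38;2;80;200;255m[48;2;25;25;37m🬶[38;2;80;200;255m[48;2;80;200;255m [38;2;80;200;255m[48;2;20;20;31m🬐[38;2;35;35;50m[48;2;15;15;25m🬕[38;2;35;35;50m[48;2;15;15;25m🬂[38;2;35;35;50m[48;2;15;15;25m🬕[38;2;35;35;50m[48;2;15;15;25m🬂[38;2;35;35;50m[48;2;15;15;25m🬕[38;2;35;35;50m[48;2;15;15;25m🬂[0m
[38;2;15;15;25m[48;2;35;35;50m🬰[38;2;23;23;35m[48;2;80;200;255m🬺[38;2;80;200;255m[48;2;28;28;41m🬆[38;2;15;15;25m[48;2;35;35;50m🬰[38;2;35;35;50m[48;2;15;15;25m🬛[38;2;15;15;25m[48;2;35;35;50m🬰[38;2;35;35;50m[48;2;15;15;25m🬛[38;2;15;15;25m[48;2;35;35;50m🬰[38;2;35;35;50m[48;2;15;15;25m🬛[38;2;23;23;35m[48;2;80;200;255m🬝[0m
[38;2;15;15;25m[48;2;35;35;50m🬎[38;2;15;15;25m[48;2;35;35;50m🬎[38;2;35;35;50m[48;2;15;15;25m🬲[38;2;15;15;25m[48;2;35;35;50m🬎[38;2;35;35;50m[48;2;15;15;25m🬲[38;2;15;15;25m[48;2;35;35;50m🬎[38;2;27;27;40m[48;2;80;200;255m🬝[38;2;15;15;25m[48;2;35;35;50m🬎[38;2;31;31;45m[48;2;80;200;255m🬴[38;2;80;200;255m[48;2;80;200;255m [0m
[38;2;15;15;25m[48;2;15;15;25m [38;2;15;15;25m[48;2;15;15;25m [38;2;35;35;50m[48;2;15;15;25m▌[38;2;15;15;25m[48;2;15;15;25m [38;2;35;35;50m[48;2;15;15;25m▌[38;2;15;15;25m[48;2;80;200;255m🬴[38;2;80;200;255m[48;2;80;200;255m [38;2;80;200;255m[48;2;15;15;25m🬛[38;2;35;35;50m[48;2;15;15;25m▌[38;2;15;15;25m[48;2;80;200;255m🬺[0m
</frame>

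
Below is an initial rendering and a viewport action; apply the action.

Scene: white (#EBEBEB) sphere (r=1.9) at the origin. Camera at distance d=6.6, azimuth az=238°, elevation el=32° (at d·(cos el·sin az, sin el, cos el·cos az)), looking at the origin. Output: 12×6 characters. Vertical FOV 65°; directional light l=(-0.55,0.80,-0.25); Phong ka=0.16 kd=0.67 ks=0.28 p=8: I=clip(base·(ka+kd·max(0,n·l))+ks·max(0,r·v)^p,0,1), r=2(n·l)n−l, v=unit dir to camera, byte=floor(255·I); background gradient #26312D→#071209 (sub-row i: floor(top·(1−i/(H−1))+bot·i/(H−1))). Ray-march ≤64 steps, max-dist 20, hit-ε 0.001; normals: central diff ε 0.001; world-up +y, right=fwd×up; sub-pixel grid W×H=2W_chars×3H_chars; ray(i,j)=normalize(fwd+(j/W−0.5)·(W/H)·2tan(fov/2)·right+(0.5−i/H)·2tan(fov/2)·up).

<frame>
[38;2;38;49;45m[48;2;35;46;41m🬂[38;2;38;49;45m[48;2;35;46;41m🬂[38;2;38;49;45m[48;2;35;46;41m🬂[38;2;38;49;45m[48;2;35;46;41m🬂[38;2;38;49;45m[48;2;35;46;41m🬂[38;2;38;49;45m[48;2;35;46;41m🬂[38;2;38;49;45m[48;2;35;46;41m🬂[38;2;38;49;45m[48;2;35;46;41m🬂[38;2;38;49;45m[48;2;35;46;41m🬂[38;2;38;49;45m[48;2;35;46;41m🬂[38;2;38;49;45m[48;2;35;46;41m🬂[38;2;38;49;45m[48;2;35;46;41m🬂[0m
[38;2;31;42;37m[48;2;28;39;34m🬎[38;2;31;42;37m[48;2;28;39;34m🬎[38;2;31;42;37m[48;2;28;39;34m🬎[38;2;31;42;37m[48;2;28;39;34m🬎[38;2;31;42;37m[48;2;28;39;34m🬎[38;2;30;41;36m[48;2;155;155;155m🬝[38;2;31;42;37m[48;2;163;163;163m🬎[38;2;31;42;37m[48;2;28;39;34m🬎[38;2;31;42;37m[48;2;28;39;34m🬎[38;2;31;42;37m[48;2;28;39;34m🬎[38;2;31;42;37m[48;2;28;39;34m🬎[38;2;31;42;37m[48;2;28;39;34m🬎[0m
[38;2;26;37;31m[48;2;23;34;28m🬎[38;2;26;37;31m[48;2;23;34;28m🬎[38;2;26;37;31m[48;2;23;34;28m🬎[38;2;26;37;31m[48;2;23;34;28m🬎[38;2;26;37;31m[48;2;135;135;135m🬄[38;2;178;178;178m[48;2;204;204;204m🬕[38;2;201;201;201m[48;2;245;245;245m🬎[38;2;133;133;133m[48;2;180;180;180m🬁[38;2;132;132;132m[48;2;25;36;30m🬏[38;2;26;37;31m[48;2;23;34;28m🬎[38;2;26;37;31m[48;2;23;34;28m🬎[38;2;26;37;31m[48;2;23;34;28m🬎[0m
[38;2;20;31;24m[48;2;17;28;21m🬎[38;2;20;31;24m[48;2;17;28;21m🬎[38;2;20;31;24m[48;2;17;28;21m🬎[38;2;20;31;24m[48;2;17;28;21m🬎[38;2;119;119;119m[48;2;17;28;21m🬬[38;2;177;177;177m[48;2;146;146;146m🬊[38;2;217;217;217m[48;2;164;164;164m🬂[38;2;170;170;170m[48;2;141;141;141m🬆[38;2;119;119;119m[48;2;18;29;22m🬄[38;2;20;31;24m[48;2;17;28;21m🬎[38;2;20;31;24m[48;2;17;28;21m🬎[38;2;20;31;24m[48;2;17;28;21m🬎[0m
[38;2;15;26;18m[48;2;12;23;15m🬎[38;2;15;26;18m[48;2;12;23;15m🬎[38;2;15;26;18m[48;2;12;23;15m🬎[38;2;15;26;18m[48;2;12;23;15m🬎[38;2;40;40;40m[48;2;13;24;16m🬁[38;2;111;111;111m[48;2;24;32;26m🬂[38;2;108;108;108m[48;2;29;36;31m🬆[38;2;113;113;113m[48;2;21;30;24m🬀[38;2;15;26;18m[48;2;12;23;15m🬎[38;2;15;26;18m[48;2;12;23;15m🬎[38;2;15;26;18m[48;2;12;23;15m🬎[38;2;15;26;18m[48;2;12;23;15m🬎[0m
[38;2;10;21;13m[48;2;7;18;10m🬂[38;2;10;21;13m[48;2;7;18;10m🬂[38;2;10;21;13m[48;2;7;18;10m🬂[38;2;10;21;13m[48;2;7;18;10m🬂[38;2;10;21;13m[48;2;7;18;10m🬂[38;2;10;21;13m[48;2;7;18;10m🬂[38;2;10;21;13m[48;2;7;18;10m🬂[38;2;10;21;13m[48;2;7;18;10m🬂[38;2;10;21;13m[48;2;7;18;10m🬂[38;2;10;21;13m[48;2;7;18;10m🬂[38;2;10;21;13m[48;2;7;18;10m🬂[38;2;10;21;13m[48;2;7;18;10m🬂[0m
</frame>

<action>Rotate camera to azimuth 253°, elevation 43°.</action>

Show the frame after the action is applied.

<frame>
[38;2;38;49;45m[48;2;35;46;41m🬂[38;2;38;49;45m[48;2;35;46;41m🬂[38;2;38;49;45m[48;2;35;46;41m🬂[38;2;38;49;45m[48;2;35;46;41m🬂[38;2;38;49;45m[48;2;35;46;41m🬂[38;2;38;49;45m[48;2;35;46;41m🬂[38;2;38;49;45m[48;2;35;46;41m🬂[38;2;38;49;45m[48;2;35;46;41m🬂[38;2;38;49;45m[48;2;35;46;41m🬂[38;2;38;49;45m[48;2;35;46;41m🬂[38;2;38;49;45m[48;2;35;46;41m🬂[38;2;38;49;45m[48;2;35;46;41m🬂[0m
[38;2;31;42;37m[48;2;28;39;34m🬎[38;2;31;42;37m[48;2;28;39;34m🬎[38;2;31;42;37m[48;2;28;39;34m🬎[38;2;31;42;37m[48;2;28;39;34m🬎[38;2;31;42;37m[48;2;28;39;34m🬎[38;2;30;41;36m[48;2;140;140;140m🬝[38;2;31;42;37m[48;2;141;141;141m🬎[38;2;31;42;37m[48;2;28;39;34m🬎[38;2;31;42;37m[48;2;28;39;34m🬎[38;2;31;42;37m[48;2;28;39;34m🬎[38;2;31;42;37m[48;2;28;39;34m🬎[38;2;31;42;37m[48;2;28;39;34m🬎[0m
[38;2;26;37;31m[48;2;23;34;28m🬎[38;2;26;37;31m[48;2;23;34;28m🬎[38;2;26;37;31m[48;2;23;34;28m🬎[38;2;26;37;31m[48;2;23;34;28m🬎[38;2;26;37;31m[48;2;146;146;146m🬄[38;2;183;183;183m[48;2;228;228;228m🬝[38;2;190;190;190m[48;2;250;250;250m🬬[38;2;100;100;100m[48;2;164;164;164m🬁[38;2;109;109;109m[48;2;25;36;30m🬏[38;2;26;37;31m[48;2;23;34;28m🬎[38;2;26;37;31m[48;2;23;34;28m🬎[38;2;26;37;31m[48;2;23;34;28m🬎[0m
[38;2;20;31;24m[48;2;17;28;21m🬎[38;2;20;31;24m[48;2;17;28;21m🬎[38;2;20;31;24m[48;2;17;28;21m🬎[38;2;20;31;24m[48;2;17;28;21m🬎[38;2;146;146;146m[48;2;17;28;21m🬬[38;2;231;231;231m[48;2;179;179;179m🬁[38;2;255;255;255m[48;2;186;186;186m🬀[38;2;164;164;164m[48;2;139;139;139m🬕[38;2;106;106;106m[48;2;18;29;22m🬄[38;2;20;31;24m[48;2;17;28;21m🬎[38;2;20;31;24m[48;2;17;28;21m🬎[38;2;20;31;24m[48;2;17;28;21m🬎[0m
[38;2;15;26;18m[48;2;12;23;15m🬎[38;2;15;26;18m[48;2;12;23;15m🬎[38;2;15;26;18m[48;2;12;23;15m🬎[38;2;15;26;18m[48;2;12;23;15m🬎[38;2;79;79;79m[48;2;13;24;16m🬁[38;2;125;125;125m[48;2;12;23;15m🬊[38;2;120;120;120m[48;2;12;23;15m🬎[38;2;126;126;126m[48;2;23;31;25m🬀[38;2;15;26;18m[48;2;12;23;15m🬎[38;2;15;26;18m[48;2;12;23;15m🬎[38;2;15;26;18m[48;2;12;23;15m🬎[38;2;15;26;18m[48;2;12;23;15m🬎[0m
[38;2;10;21;13m[48;2;7;18;10m🬂[38;2;10;21;13m[48;2;7;18;10m🬂[38;2;10;21;13m[48;2;7;18;10m🬂[38;2;10;21;13m[48;2;7;18;10m🬂[38;2;10;21;13m[48;2;7;18;10m🬂[38;2;10;21;13m[48;2;7;18;10m🬂[38;2;10;21;13m[48;2;7;18;10m🬂[38;2;10;21;13m[48;2;7;18;10m🬂[38;2;10;21;13m[48;2;7;18;10m🬂[38;2;10;21;13m[48;2;7;18;10m🬂[38;2;10;21;13m[48;2;7;18;10m🬂[38;2;10;21;13m[48;2;7;18;10m🬂[0m
</frame>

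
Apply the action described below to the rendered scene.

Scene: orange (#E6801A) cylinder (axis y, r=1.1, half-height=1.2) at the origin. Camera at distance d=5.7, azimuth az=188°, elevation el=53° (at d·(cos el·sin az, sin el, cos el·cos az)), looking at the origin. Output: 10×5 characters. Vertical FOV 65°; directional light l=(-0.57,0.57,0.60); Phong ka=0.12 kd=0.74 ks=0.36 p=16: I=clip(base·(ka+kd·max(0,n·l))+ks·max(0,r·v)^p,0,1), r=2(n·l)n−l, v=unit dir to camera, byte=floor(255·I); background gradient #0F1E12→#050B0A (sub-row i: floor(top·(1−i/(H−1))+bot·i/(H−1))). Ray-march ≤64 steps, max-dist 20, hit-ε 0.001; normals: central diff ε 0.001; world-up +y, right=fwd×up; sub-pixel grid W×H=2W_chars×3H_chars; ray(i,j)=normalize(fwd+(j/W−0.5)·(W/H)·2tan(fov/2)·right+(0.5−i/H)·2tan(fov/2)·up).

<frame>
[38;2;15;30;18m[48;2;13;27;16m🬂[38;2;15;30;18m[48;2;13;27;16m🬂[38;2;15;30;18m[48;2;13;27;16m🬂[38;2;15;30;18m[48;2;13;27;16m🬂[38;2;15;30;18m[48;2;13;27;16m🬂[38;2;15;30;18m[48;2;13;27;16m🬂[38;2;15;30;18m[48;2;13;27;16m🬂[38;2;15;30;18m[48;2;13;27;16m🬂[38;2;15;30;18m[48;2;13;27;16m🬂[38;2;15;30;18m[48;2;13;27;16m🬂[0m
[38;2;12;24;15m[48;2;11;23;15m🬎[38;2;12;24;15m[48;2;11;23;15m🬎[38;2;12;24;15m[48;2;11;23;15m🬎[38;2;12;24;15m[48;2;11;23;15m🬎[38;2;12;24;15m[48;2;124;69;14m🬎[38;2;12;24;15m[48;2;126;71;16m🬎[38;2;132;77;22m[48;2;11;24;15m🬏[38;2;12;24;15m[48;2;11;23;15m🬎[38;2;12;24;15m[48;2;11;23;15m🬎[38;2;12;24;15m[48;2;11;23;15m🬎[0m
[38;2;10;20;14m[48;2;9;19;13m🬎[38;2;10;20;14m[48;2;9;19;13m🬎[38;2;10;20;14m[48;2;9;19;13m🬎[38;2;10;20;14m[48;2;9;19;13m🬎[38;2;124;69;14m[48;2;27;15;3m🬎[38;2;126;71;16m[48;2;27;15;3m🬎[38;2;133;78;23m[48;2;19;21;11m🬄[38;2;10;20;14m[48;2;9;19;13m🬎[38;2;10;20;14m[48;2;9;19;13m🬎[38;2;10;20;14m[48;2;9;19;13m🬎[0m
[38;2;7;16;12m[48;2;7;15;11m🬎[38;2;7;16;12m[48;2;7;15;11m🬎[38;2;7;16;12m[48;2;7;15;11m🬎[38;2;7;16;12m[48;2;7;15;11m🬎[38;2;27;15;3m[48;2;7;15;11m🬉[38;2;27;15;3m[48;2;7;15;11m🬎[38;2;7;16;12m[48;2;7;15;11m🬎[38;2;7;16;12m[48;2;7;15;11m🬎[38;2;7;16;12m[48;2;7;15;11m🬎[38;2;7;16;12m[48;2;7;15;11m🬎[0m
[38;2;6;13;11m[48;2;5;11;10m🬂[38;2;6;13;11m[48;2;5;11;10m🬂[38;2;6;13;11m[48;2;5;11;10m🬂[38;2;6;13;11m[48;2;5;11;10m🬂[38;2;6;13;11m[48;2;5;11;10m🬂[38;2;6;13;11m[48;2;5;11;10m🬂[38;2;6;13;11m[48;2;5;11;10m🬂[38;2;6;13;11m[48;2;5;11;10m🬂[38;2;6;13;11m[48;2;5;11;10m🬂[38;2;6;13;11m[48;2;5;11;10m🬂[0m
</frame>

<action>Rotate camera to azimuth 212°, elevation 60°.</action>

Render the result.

<frame>
[38;2;15;30;18m[48;2;13;27;16m🬂[38;2;15;30;18m[48;2;13;27;16m🬂[38;2;15;30;18m[48;2;13;27;16m🬂[38;2;15;30;18m[48;2;13;27;16m🬂[38;2;15;30;18m[48;2;13;27;16m🬂[38;2;15;30;18m[48;2;13;27;16m🬂[38;2;15;30;18m[48;2;13;27;16m🬂[38;2;15;30;18m[48;2;13;27;16m🬂[38;2;15;30;18m[48;2;13;27;16m🬂[38;2;15;30;18m[48;2;13;27;16m🬂[0m
[38;2;12;24;15m[48;2;11;23;15m🬎[38;2;12;24;15m[48;2;11;23;15m🬎[38;2;12;24;15m[48;2;11;23;15m🬎[38;2;12;24;15m[48;2;11;23;15m🬎[38;2;12;24;15m[48;2;124;69;14m🬎[38;2;124;69;14m[48;2;12;24;15m🬱[38;2;124;69;14m[48;2;11;24;15m🬏[38;2;12;24;15m[48;2;11;23;15m🬎[38;2;12;24;15m[48;2;11;23;15m🬎[38;2;12;24;15m[48;2;11;23;15m🬎[0m
[38;2;10;20;14m[48;2;9;19;13m🬎[38;2;10;20;14m[48;2;9;19;13m🬎[38;2;10;20;14m[48;2;9;19;13m🬎[38;2;10;20;14m[48;2;9;19;13m🬎[38;2;124;69;14m[48;2;27;15;3m🬬[38;2;124;69;14m[48;2;124;69;14m [38;2;114;63;12m[48;2;9;20;13m▌[38;2;10;20;14m[48;2;9;19;13m🬎[38;2;10;20;14m[48;2;9;19;13m🬎[38;2;10;20;14m[48;2;9;19;13m🬎[0m
[38;2;7;16;12m[48;2;7;15;11m🬎[38;2;7;16;12m[48;2;7;15;11m🬎[38;2;7;16;12m[48;2;7;15;11m🬎[38;2;7;16;12m[48;2;7;15;11m🬎[38;2;27;15;3m[48;2;7;15;11m🬉[38;2;51;28;5m[48;2;17;15;7m🬉[38;2;7;16;12m[48;2;7;15;11m🬎[38;2;7;16;12m[48;2;7;15;11m🬎[38;2;7;16;12m[48;2;7;15;11m🬎[38;2;7;16;12m[48;2;7;15;11m🬎[0m
[38;2;6;13;11m[48;2;5;11;10m🬂[38;2;6;13;11m[48;2;5;11;10m🬂[38;2;6;13;11m[48;2;5;11;10m🬂[38;2;6;13;11m[48;2;5;11;10m🬂[38;2;6;13;11m[48;2;5;11;10m🬂[38;2;6;13;11m[48;2;5;11;10m🬂[38;2;6;13;11m[48;2;5;11;10m🬂[38;2;6;13;11m[48;2;5;11;10m🬂[38;2;6;13;11m[48;2;5;11;10m🬂[38;2;6;13;11m[48;2;5;11;10m🬂[0m
</frame>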